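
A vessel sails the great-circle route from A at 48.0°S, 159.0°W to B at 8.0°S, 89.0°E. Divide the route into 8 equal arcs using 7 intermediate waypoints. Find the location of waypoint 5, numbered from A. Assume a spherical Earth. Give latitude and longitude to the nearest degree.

≈ 35°S, 116°E

From cos δ = sin φ₁ sin φ₂ + cos φ₁ cos φ₂ cos Δλ, the central angle is δ ≈ 1.716 rad (98.3°).
Interpolate at f = 5/8 with slerp weights a = sin((1−f)δ)/sin δ ≈ 0.606, b = sin(fδ)/sin δ ≈ 0.888.
p = a·p₁ + b·p₂ ≈ (-0.363, 0.734, -0.574); φ = arcsin(p_z) ≈ -35.04°, λ = atan2(p_y, p_x) ≈ 116.36°.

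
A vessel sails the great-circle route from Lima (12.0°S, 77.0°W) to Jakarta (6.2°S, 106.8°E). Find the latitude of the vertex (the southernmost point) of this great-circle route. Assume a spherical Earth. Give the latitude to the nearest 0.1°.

≈ 78.3°S

The great circle lies in the plane with unit normal n̂ = (p₁ × p₂)/|p₁ × p₂|.
Here n̂_z ≈ -0.202; the vertex latitude is φ_max = arccos|n̂_z| ≈ 78.3°.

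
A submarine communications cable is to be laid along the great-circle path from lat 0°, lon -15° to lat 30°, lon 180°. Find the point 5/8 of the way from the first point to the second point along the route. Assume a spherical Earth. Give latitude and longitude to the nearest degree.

≈ lat 66°, lon -109°

Convert each endpoint to a unit vector on the sphere (x = cos φ cos λ, y = cos φ sin λ, z = sin φ).
The central angle between the endpoints is δ = arccos(p₁·p₂) ≈ 2.562 rad (146.8°).
Interpolate at f = 5/8 with slerp weights a = sin((1−f)δ)/sin δ ≈ 1.496, b = sin(fδ)/sin δ ≈ 1.824.
p = a·p₁ + b·p₂ ≈ (-0.135, -0.387, 0.912); φ = arcsin(p_z) ≈ 65.80°, λ = atan2(p_y, p_x) ≈ -109.23°.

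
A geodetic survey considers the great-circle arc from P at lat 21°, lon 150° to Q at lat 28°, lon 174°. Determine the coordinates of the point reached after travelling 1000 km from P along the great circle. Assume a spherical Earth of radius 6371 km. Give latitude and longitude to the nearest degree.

Convert each endpoint to a unit vector on the sphere (x = cos φ cos λ, y = cos φ sin λ, z = sin φ).
The central angle between the endpoints is δ = arccos(p₁·p₂) ≈ 0.399 rad (22.9°). The total great-circle distance is δ·R ≈ 0.399 × 6371 ≈ 2545 km, so the target fraction is f = 1000/2545 ≈ 0.393.
Interpolate at f ≈ 0.393 with slerp weights a = sin((1−f)δ)/sin δ ≈ 0.617, b = sin(fδ)/sin δ ≈ 0.402.
p = a·p₁ + b·p₂ ≈ (-0.852, 0.325, 0.410); φ = arcsin(p_z) ≈ 24.20°, λ = atan2(p_y, p_x) ≈ 159.11°.

≈ lat 24°, lon 159°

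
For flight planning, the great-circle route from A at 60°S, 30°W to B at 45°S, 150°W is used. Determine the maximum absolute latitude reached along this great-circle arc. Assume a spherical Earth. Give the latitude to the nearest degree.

The great circle lies in the plane with unit normal n̂ = (p₁ × p₂)/|p₁ × p₂|.
Here n̂_z ≈ -0.340; the vertex latitude is φ_max = arccos|n̂_z| ≈ 70.1°.
Check via Clairaut: cos φ_max = |cos φ₁| · sin C = cos(60.0°)·sin(137.1°) ≈ 0.340, again giving ≈ 70.1°.

≈ 70°S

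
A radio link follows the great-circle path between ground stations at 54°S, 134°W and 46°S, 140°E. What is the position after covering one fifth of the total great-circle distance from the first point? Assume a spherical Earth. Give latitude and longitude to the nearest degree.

≈ 58°S, 151°W

The haversine formula gives a central angle δ ≈ 0.914 rad (52.4°) between the endpoints.
Interpolate at f = 1/5 with slerp weights a = sin((1−f)δ)/sin δ ≈ 0.843, b = sin(fδ)/sin δ ≈ 0.230.
p = a·p₁ + b·p₂ ≈ (-0.466, -0.254, -0.847); φ = arcsin(p_z) ≈ -57.92°, λ = atan2(p_y, p_x) ≈ -151.43°.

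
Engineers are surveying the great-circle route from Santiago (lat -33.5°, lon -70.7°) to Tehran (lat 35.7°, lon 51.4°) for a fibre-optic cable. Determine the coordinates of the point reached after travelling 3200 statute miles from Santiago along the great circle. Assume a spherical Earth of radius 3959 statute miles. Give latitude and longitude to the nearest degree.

Write both endpoints as unit vectors p₁, p₂ with components (cos φ cos λ, cos φ sin λ, sin φ).
The central angle between the endpoints is δ = arccos(p₁·p₂) ≈ 2.321 rad (133.0°). The total great-circle distance is δ·R ≈ 2.321 × 3959 ≈ 9190 mi, so the target fraction is f = 3200/9190 ≈ 0.348.
Interpolate at f ≈ 0.348 with slerp weights a = sin((1−f)δ)/sin δ ≈ 1.365, b = sin(fδ)/sin δ ≈ 0.989.
p = a·p₁ + b·p₂ ≈ (0.877, -0.447, -0.176); φ = arcsin(p_z) ≈ -10.16°, λ = atan2(p_y, p_x) ≈ -26.99°.

≈ lat -10°, lon -27°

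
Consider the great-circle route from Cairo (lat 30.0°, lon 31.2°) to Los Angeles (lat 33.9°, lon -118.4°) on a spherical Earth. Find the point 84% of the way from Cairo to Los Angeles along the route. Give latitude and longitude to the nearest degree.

Write both endpoints as unit vectors p₁, p₂ with components (cos φ cos λ, cos φ sin λ, sin φ).
The central angle between the endpoints is δ = arccos(p₁·p₂) ≈ 1.919 rad (109.9°).
Interpolate at f = 0.84 with slerp weights a = sin((1−f)δ)/sin δ ≈ 0.322, b = sin(fδ)/sin δ ≈ 1.063.
p = a·p₁ + b·p₂ ≈ (-0.181, -0.632, 0.754); φ = arcsin(p_z) ≈ 48.90°, λ = atan2(p_y, p_x) ≈ -106.02°.

≈ lat 49°, lon -106°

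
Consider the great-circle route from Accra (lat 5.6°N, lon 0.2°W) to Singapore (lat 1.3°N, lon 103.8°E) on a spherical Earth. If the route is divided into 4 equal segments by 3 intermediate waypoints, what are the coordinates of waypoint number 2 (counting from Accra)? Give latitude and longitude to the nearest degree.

Write both endpoints as unit vectors p₁, p₂ with components (cos φ cos λ, cos φ sin λ, sin φ).
The central angle between the endpoints is δ = arccos(p₁·p₂) ≈ 1.812 rad (103.8°).
Interpolate at f = 2/4 with slerp weights a = sin((1−f)δ)/sin δ ≈ 0.810, b = sin(fδ)/sin δ ≈ 0.810.
p = a·p₁ + b·p₂ ≈ (0.613, 0.784, 0.097); φ = arcsin(p_z) ≈ 5.59°, λ = atan2(p_y, p_x) ≈ 51.97°.

≈ lat 6°N, lon 52°E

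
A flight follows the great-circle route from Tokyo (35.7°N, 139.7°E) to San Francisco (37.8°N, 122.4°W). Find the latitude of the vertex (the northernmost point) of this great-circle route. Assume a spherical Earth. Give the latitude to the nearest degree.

≈ 49°N

The great circle lies in the plane with unit normal n̂ = (p₁ × p₂)/|p₁ × p₂|.
Here n̂_z ≈ +0.660; the vertex latitude is φ_max = arccos|n̂_z| ≈ 48.7°.
Check via Clairaut: cos φ_max = |cos φ₁| · sin C = cos(35.7°)·sin(54.4°) ≈ 0.660, again giving ≈ 48.7°.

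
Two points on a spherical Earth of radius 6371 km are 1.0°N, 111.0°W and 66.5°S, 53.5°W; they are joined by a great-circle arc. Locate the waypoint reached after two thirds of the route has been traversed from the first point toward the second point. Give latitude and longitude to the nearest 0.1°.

≈ 47.2°S, 87.4°W

From cos δ = sin φ₁ sin φ₂ + cos φ₁ cos φ₂ cos Δλ, the central angle is δ ≈ 1.371 rad (78.6°).
Interpolate at f = 2/3 with slerp weights a = sin((1−f)δ)/sin δ ≈ 0.450, b = sin(fδ)/sin δ ≈ 0.808.
p = a·p₁ + b·p₂ ≈ (0.030, -0.679, -0.733); φ = arcsin(p_z) ≈ -47.16°, λ = atan2(p_y, p_x) ≈ -87.44°.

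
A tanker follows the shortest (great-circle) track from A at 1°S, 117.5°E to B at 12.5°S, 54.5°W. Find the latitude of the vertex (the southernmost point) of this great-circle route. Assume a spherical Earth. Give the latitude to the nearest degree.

≈ 60°S

The great circle lies in the plane with unit normal n̂ = (p₁ × p₂)/|p₁ × p₂|.
Here n̂_z ≈ -0.503; the vertex latitude is φ_max = arccos|n̂_z| ≈ 59.8°.
Check via Clairaut: cos φ_max = |cos φ₁| · sin C = cos(1.0°)·sin(149.8°) ≈ 0.503, again giving ≈ 59.8°.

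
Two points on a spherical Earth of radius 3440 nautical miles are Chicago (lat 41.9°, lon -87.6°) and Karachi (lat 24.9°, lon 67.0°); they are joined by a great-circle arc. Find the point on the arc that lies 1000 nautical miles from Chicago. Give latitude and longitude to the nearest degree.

≈ lat 57°, lon -75°

Convert each endpoint to a unit vector on the sphere (x = cos φ cos λ, y = cos φ sin λ, z = sin φ).
The central angle between the endpoints is δ = arccos(p₁·p₂) ≈ 1.906 rad (109.2°). The total great-circle distance is δ·R ≈ 1.906 × 3440 ≈ 6556 nmi, so the target fraction is f = 1000/6556 ≈ 0.153.
Interpolate at f ≈ 0.153 with slerp weights a = sin((1−f)δ)/sin δ ≈ 1.058, b = sin(fδ)/sin δ ≈ 0.303.
p = a·p₁ + b·p₂ ≈ (0.141, -0.533, 0.834); φ = arcsin(p_z) ≈ 56.53°, λ = atan2(p_y, p_x) ≈ -75.24°.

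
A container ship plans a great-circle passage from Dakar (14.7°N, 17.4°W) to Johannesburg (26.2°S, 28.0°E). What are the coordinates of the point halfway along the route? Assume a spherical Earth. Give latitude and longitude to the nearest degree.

≈ 6°S, 4°E

Convert each endpoint to a unit vector on the sphere (x = cos φ cos λ, y = cos φ sin λ, z = sin φ).
The central angle between the endpoints is δ = arccos(p₁·p₂) ≈ 1.050 rad (60.2°).
Interpolate at f = 1/2 with slerp weights a = sin((1−f)δ)/sin δ ≈ 0.578, b = sin(fδ)/sin δ ≈ 0.578.
p = a·p₁ + b·p₂ ≈ (0.991, 0.076, -0.108); φ = arcsin(p_z) ≈ -6.23°, λ = atan2(p_y, p_x) ≈ 4.40°.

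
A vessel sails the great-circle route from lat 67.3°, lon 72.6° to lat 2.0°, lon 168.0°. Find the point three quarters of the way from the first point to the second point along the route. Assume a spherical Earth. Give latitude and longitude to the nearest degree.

≈ lat 23°, lon 159°

The haversine formula gives a central angle δ ≈ 1.575 rad (90.2°) between the endpoints.
Interpolate at f = 3/4 with slerp weights a = sin((1−f)δ)/sin δ ≈ 0.384, b = sin(fδ)/sin δ ≈ 0.925.
p = a·p₁ + b·p₂ ≈ (-0.860, 0.333, 0.386); φ = arcsin(p_z) ≈ 22.72°, λ = atan2(p_y, p_x) ≈ 158.81°.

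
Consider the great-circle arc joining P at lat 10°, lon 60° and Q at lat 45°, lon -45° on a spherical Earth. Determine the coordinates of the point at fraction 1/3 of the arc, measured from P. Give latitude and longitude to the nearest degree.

≈ lat 31°, lon 36°

Convert each endpoint to a unit vector on the sphere (x = cos φ cos λ, y = cos φ sin λ, z = sin φ).
The central angle between the endpoints is δ = arccos(p₁·p₂) ≈ 1.628 rad (93.3°).
Interpolate at f = 1/3 with slerp weights a = sin((1−f)δ)/sin δ ≈ 0.886, b = sin(fδ)/sin δ ≈ 0.517.
p = a·p₁ + b·p₂ ≈ (0.695, 0.497, 0.520); φ = arcsin(p_z) ≈ 31.31°, λ = atan2(p_y, p_x) ≈ 35.57°.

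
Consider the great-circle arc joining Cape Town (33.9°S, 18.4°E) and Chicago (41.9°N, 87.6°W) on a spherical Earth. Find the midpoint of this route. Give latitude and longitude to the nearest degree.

≈ 7°N, 30°W

Write both endpoints as unit vectors p₁, p₂ with components (cos φ cos λ, cos φ sin λ, sin φ).
The central angle between the endpoints is δ = arccos(p₁·p₂) ≈ 2.145 rad (122.9°).
Interpolate at f = 1/2 with slerp weights a = sin((1−f)δ)/sin δ ≈ 1.046, b = sin(fδ)/sin δ ≈ 1.046.
p = a·p₁ + b·p₂ ≈ (0.856, -0.504, 0.115); φ = arcsin(p_z) ≈ 6.61°, λ = atan2(p_y, p_x) ≈ -30.47°.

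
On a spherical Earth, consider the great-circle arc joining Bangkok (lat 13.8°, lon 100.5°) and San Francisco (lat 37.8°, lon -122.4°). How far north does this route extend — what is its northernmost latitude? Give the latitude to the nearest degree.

The great circle lies in the plane with unit normal n̂ = (p₁ × p₂)/|p₁ × p₂|.
Here n̂_z ≈ +0.574; the vertex latitude is φ_max = arccos|n̂_z| ≈ 54.9°.
Check via Clairaut: cos φ_max = |cos φ₁| · sin C = cos(13.8°)·sin(36.3°) ≈ 0.574, again giving ≈ 54.9°.

≈ 55°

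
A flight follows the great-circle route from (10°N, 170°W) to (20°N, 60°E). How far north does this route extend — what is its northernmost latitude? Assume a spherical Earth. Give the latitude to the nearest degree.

≈ 33°N

The great circle lies in the plane with unit normal n̂ = (p₁ × p₂)/|p₁ × p₂|.
Here n̂_z ≈ -0.839; the vertex latitude is φ_max = arccos|n̂_z| ≈ 32.9°.
Check via Clairaut: cos φ_max = |cos φ₁| · sin C = cos(10.0°)·sin(58.5°) ≈ 0.839, again giving ≈ 32.9°.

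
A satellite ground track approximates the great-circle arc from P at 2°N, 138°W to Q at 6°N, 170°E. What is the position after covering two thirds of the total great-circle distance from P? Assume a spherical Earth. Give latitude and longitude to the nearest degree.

From cos δ = sin φ₁ sin φ₂ + cos φ₁ cos φ₂ cos Δλ, the central angle is δ ≈ 0.908 rad (52.0°).
Interpolate at f = 2/3 with slerp weights a = sin((1−f)δ)/sin δ ≈ 0.378, b = sin(fδ)/sin δ ≈ 0.722.
p = a·p₁ + b·p₂ ≈ (-0.988, -0.128, 0.089); φ = arcsin(p_z) ≈ 5.09°, λ = atan2(p_y, p_x) ≈ -172.61°.

≈ 5°N, 173°W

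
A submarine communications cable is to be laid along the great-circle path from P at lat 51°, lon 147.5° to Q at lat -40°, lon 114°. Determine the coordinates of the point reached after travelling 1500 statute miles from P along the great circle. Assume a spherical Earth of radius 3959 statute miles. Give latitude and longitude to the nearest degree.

≈ lat 31°, lon 137°

Write both endpoints as unit vectors p₁, p₂ with components (cos φ cos λ, cos φ sin λ, sin φ).
The central angle between the endpoints is δ = arccos(p₁·p₂) ≈ 1.668 rad (95.6°). The total great-circle distance is δ·R ≈ 1.668 × 3959 ≈ 6606 mi, so the target fraction is f = 1500/6606 ≈ 0.227.
Interpolate at f ≈ 0.227 with slerp weights a = sin((1−f)δ)/sin δ ≈ 0.965, b = sin(fδ)/sin δ ≈ 0.372.
p = a·p₁ + b·p₂ ≈ (-0.628, 0.587, 0.511); φ = arcsin(p_z) ≈ 30.75°, λ = atan2(p_y, p_x) ≈ 136.96°.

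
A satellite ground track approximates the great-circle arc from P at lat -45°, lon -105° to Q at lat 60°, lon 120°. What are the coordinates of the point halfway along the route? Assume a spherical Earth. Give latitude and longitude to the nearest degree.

Convert each endpoint to a unit vector on the sphere (x = cos φ cos λ, y = cos φ sin λ, z = sin φ).
The central angle between the endpoints is δ = arccos(p₁·p₂) ≈ 2.611 rad (149.6°).
Interpolate at f = 1/2 with slerp weights a = sin((1−f)δ)/sin δ ≈ 1.906, b = sin(fδ)/sin δ ≈ 1.906.
p = a·p₁ + b·p₂ ≈ (-0.825, -0.477, 0.303); φ = arcsin(p_z) ≈ 17.63°, λ = atan2(p_y, p_x) ≈ -150.00°.

≈ lat 18°, lon -150°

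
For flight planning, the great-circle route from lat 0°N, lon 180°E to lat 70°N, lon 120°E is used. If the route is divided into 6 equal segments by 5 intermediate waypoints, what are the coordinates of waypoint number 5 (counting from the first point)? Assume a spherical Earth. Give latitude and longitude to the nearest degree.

≈ lat 61°N, lon 145°E

Write both endpoints as unit vectors p₁, p₂ with components (cos φ cos λ, cos φ sin λ, sin φ).
The central angle between the endpoints is δ = arccos(p₁·p₂) ≈ 1.399 rad (80.2°).
Interpolate at f = 5/6 with slerp weights a = sin((1−f)δ)/sin δ ≈ 0.235, b = sin(fδ)/sin δ ≈ 0.933.
p = a·p₁ + b·p₂ ≈ (-0.394, 0.276, 0.877); φ = arcsin(p_z) ≈ 61.23°, λ = atan2(p_y, p_x) ≈ 144.96°.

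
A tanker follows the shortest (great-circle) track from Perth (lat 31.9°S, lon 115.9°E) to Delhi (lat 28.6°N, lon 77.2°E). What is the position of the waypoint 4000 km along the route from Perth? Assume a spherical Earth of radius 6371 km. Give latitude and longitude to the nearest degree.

From cos δ = sin φ₁ sin φ₂ + cos φ₁ cos φ₂ cos Δλ, the central angle is δ ≈ 1.236 rad (70.8°). The total great-circle distance is δ·R ≈ 1.236 × 6371 ≈ 7873 km, so the target fraction is f = 4000/7873 ≈ 0.508.
Interpolate at f ≈ 0.508 with slerp weights a = sin((1−f)δ)/sin δ ≈ 0.605, b = sin(fδ)/sin δ ≈ 0.622.
p = a·p₁ + b·p₂ ≈ (-0.103, 0.994, -0.022); φ = arcsin(p_z) ≈ -1.25°, λ = atan2(p_y, p_x) ≈ 95.93°.

≈ lat 1°S, lon 96°E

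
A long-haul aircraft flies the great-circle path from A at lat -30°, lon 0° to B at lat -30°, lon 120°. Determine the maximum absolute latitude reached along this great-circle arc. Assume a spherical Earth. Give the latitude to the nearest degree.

≈ -49°

The great circle lies in the plane with unit normal n̂ = (p₁ × p₂)/|p₁ × p₂|.
Here n̂_z ≈ +0.655; the vertex latitude is φ_max = arccos|n̂_z| ≈ 49.1°.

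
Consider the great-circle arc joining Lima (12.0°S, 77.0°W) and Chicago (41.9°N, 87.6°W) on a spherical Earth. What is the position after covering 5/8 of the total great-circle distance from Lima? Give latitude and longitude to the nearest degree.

The haversine formula gives a central angle δ ≈ 0.956 rad (54.8°) between the endpoints.
Interpolate at f = 5/8 with slerp weights a = sin((1−f)δ)/sin δ ≈ 0.430, b = sin(fδ)/sin δ ≈ 0.689.
p = a·p₁ + b·p₂ ≈ (0.116, -0.922, 0.371); φ = arcsin(p_z) ≈ 21.75°, λ = atan2(p_y, p_x) ≈ -82.83°.

≈ (22°N, 83°W)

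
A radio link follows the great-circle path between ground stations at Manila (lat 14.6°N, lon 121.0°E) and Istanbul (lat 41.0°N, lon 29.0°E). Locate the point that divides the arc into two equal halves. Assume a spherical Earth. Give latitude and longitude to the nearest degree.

≈ lat 37°N, lon 82°E

From cos δ = sin φ₁ sin φ₂ + cos φ₁ cos φ₂ cos Δλ, the central angle is δ ≈ 1.430 rad (82.0°).
Interpolate at f = 1/2 with slerp weights a = sin((1−f)δ)/sin δ ≈ 0.662, b = sin(fδ)/sin δ ≈ 0.662.
p = a·p₁ + b·p₂ ≈ (0.107, 0.792, 0.601); φ = arcsin(p_z) ≈ 36.97°, λ = atan2(p_y, p_x) ≈ 82.30°.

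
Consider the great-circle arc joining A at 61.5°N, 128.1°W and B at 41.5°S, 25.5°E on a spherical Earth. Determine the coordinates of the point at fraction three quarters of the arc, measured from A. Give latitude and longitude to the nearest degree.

≈ 6°S, 7°E

The haversine formula gives a central angle δ ≈ 2.696 rad (154.5°) between the endpoints.
Interpolate at f = 3/4 with slerp weights a = sin((1−f)δ)/sin δ ≈ 1.449, b = sin(fδ)/sin δ ≈ 2.089.
p = a·p₁ + b·p₂ ≈ (0.985, 0.129, -0.111); φ = arcsin(p_z) ≈ -6.36°, λ = atan2(p_y, p_x) ≈ 7.49°.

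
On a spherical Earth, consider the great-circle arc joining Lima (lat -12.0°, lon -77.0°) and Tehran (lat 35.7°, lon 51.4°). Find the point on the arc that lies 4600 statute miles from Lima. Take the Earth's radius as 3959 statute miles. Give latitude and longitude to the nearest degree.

The haversine formula gives a central angle δ ≈ 2.233 rad (127.9°) between the endpoints. The total great-circle distance is δ·R ≈ 2.233 × 3959 ≈ 8840 mi, so the target fraction is f = 4600/8840 ≈ 0.520.
Interpolate at f ≈ 0.520 with slerp weights a = sin((1−f)δ)/sin δ ≈ 1.113, b = sin(fδ)/sin δ ≈ 1.163.
p = a·p₁ + b·p₂ ≈ (0.834, -0.322, 0.448); φ = arcsin(p_z) ≈ 26.58°, λ = atan2(p_y, p_x) ≈ -21.12°.

≈ lat 27°, lon -21°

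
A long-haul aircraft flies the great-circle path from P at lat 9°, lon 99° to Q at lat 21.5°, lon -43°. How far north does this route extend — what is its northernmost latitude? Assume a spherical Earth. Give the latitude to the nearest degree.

The great circle lies in the plane with unit normal n̂ = (p₁ × p₂)/|p₁ × p₂|.
Here n̂_z ≈ -0.759; the vertex latitude is φ_max = arccos|n̂_z| ≈ 40.6°.
Check via Clairaut: cos φ_max = |cos φ₁| · sin C = cos(9.0°)·sin(50.2°) ≈ 0.759, again giving ≈ 40.6°.

≈ 41°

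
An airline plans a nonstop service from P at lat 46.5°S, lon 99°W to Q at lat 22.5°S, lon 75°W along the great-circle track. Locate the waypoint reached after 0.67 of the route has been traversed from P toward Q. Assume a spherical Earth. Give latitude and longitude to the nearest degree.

The haversine formula gives a central angle δ ≈ 0.538 rad (30.8°) between the endpoints.
Interpolate at f = 0.67 with slerp weights a = sin((1−f)δ)/sin δ ≈ 0.345, b = sin(fδ)/sin δ ≈ 0.688.
p = a·p₁ + b·p₂ ≈ (0.127, -0.849, -0.513); φ = arcsin(p_z) ≈ -30.89°, λ = atan2(p_y, p_x) ≈ -81.46°.

≈ lat 31°S, lon 81°W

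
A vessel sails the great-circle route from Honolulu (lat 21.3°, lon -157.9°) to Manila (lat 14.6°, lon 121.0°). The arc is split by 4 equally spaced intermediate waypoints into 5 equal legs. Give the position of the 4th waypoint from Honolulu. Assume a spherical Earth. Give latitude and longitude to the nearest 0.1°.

From cos δ = sin φ₁ sin φ₂ + cos φ₁ cos φ₂ cos Δλ, the central angle is δ ≈ 1.338 rad (76.6°).
Interpolate at f = 4/5 with slerp weights a = sin((1−f)δ)/sin δ ≈ 0.272, b = sin(fδ)/sin δ ≈ 0.902.
p = a·p₁ + b·p₂ ≈ (-0.684, 0.653, 0.326); φ = arcsin(p_z) ≈ 19.02°, λ = atan2(p_y, p_x) ≈ 136.34°.

≈ lat 19.0°, lon 136.3°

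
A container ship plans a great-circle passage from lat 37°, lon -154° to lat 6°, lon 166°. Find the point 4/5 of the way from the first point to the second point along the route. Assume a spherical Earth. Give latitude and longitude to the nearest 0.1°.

≈ lat 12.8°, lon 172.8°

Convert each endpoint to a unit vector on the sphere (x = cos φ cos λ, y = cos φ sin λ, z = sin φ).
The central angle between the endpoints is δ = arccos(p₁·p₂) ≈ 0.835 rad (47.8°).
Interpolate at f = 4/5 with slerp weights a = sin((1−f)δ)/sin δ ≈ 0.224, b = sin(fδ)/sin δ ≈ 0.836.
p = a·p₁ + b·p₂ ≈ (-0.967, 0.123, 0.222); φ = arcsin(p_z) ≈ 12.84°, λ = atan2(p_y, p_x) ≈ 172.78°.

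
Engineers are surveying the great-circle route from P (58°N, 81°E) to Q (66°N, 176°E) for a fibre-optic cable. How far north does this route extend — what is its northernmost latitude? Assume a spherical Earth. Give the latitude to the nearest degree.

The great circle lies in the plane with unit normal n̂ = (p₁ × p₂)/|p₁ × p₂|.
Here n̂_z ≈ +0.328; the vertex latitude is φ_max = arccos|n̂_z| ≈ 70.9°.
Check via Clairaut: cos φ_max = |cos φ₁| · sin C = cos(58.0°)·sin(38.2°) ≈ 0.328, again giving ≈ 70.9°.

≈ 71°N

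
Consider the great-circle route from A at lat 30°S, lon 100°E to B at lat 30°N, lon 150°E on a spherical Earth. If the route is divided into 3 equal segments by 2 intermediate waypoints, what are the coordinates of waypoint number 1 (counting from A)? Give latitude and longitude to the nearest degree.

≈ lat 10°S, lon 117°E

The haversine formula gives a central angle δ ≈ 1.337 rad (76.6°) between the endpoints.
Interpolate at f = 1/3 with slerp weights a = sin((1−f)δ)/sin δ ≈ 0.800, b = sin(fδ)/sin δ ≈ 0.443.
p = a·p₁ + b·p₂ ≈ (-0.453, 0.874, -0.178); φ = arcsin(p_z) ≈ -10.27°, λ = atan2(p_y, p_x) ≈ 117.38°.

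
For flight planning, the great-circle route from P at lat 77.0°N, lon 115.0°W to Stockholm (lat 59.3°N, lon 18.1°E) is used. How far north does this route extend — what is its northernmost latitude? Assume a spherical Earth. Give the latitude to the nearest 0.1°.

≈ 82.6°N

The great circle lies in the plane with unit normal n̂ = (p₁ × p₂)/|p₁ × p₂|.
Here n̂_z ≈ +0.129; the vertex latitude is φ_max = arccos|n̂_z| ≈ 82.6°.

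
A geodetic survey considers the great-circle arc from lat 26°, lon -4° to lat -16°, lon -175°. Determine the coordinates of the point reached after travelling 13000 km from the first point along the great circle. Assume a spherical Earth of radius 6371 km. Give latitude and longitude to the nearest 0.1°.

≈ lat 23.5°, lon -143.6°

Write both endpoints as unit vectors p₁, p₂ with components (cos φ cos λ, cos φ sin λ, sin φ).
The central angle between the endpoints is δ = arccos(p₁·p₂) ≈ 2.914 rad (166.9°). The total great-circle distance is δ·R ≈ 2.914 × 6371 ≈ 18564 km, so the target fraction is f = 13000/18564 ≈ 0.700.
Interpolate at f ≈ 0.700 with slerp weights a = sin((1−f)δ)/sin δ ≈ 3.394, b = sin(fδ)/sin δ ≈ 3.949.
p = a·p₁ + b·p₂ ≈ (-0.738, -0.544, 0.399); φ = arcsin(p_z) ≈ 23.55°, λ = atan2(p_y, p_x) ≈ -143.63°.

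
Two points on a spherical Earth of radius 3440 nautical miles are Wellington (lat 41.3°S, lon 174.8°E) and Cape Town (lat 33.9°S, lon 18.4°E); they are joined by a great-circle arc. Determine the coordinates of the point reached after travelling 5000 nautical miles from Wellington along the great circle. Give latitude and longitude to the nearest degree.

≈ lat 51°S, lon 27°E

Convert each endpoint to a unit vector on the sphere (x = cos φ cos λ, y = cos φ sin λ, z = sin φ).
The central angle between the endpoints is δ = arccos(p₁·p₂) ≈ 1.776 rad (101.7°). The total great-circle distance is δ·R ≈ 1.776 × 3440 ≈ 6108 nmi, so the target fraction is f = 5000/6108 ≈ 0.819.
Interpolate at f ≈ 0.819 with slerp weights a = sin((1−f)δ)/sin δ ≈ 0.323, b = sin(fδ)/sin δ ≈ 1.014.
p = a·p₁ + b·p₂ ≈ (0.557, 0.288, -0.779); φ = arcsin(p_z) ≈ -51.18°, λ = atan2(p_y, p_x) ≈ 27.32°.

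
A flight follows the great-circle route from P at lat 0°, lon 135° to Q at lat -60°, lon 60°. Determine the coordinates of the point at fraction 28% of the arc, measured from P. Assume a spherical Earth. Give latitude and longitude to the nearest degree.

≈ lat -20°, lon 123°

From cos δ = sin φ₁ sin φ₂ + cos φ₁ cos φ₂ cos Δλ, the central angle is δ ≈ 1.441 rad (82.6°).
Interpolate at f = 0.28 with slerp weights a = sin((1−f)δ)/sin δ ≈ 0.868, b = sin(fδ)/sin δ ≈ 0.396.
p = a·p₁ + b·p₂ ≈ (-0.515, 0.786, -0.343); φ = arcsin(p_z) ≈ -20.05°, λ = atan2(p_y, p_x) ≈ 123.25°.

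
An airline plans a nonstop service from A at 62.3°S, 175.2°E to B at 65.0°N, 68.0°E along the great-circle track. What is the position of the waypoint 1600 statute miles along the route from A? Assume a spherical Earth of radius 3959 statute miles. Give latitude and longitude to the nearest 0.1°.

≈ 44.6°S, 149.2°E

Write both endpoints as unit vectors p₁, p₂ with components (cos φ cos λ, cos φ sin λ, sin φ).
The central angle between the endpoints is δ = arccos(p₁·p₂) ≈ 2.607 rad (149.4°). The total great-circle distance is δ·R ≈ 2.607 × 3959 ≈ 10322 mi, so the target fraction is f = 1600/10322 ≈ 0.155.
Interpolate at f ≈ 0.155 with slerp weights a = sin((1−f)δ)/sin δ ≈ 1.584, b = sin(fδ)/sin δ ≈ 0.772.
p = a·p₁ + b·p₂ ≈ (-0.611, 0.364, -0.703); φ = arcsin(p_z) ≈ -44.64°, λ = atan2(p_y, p_x) ≈ 149.23°.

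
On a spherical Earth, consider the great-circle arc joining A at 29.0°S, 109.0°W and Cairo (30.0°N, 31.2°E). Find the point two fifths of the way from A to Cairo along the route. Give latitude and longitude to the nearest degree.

From cos δ = sin φ₁ sin φ₂ + cos φ₁ cos φ₂ cos Δλ, the central angle is δ ≈ 2.540 rad (145.5°).
Interpolate at f = 2/5 with slerp weights a = sin((1−f)δ)/sin δ ≈ 1.765, b = sin(fδ)/sin δ ≈ 1.501.
p = a·p₁ + b·p₂ ≈ (0.610, -0.786, -0.105); φ = arcsin(p_z) ≈ -6.01°, λ = atan2(p_y, p_x) ≈ -52.18°.

≈ 6°S, 52°W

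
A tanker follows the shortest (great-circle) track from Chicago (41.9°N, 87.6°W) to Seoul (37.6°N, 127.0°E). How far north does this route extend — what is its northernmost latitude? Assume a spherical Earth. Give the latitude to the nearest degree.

The great circle lies in the plane with unit normal n̂ = (p₁ × p₂)/|p₁ × p₂|.
Here n̂_z ≈ -0.336; the vertex latitude is φ_max = arccos|n̂_z| ≈ 70.4°.

≈ 70°N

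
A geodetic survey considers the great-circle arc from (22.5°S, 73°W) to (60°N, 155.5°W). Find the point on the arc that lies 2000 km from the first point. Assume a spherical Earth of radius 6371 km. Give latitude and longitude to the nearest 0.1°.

Write both endpoints as unit vectors p₁, p₂ with components (cos φ cos λ, cos φ sin λ, sin φ).
The central angle between the endpoints is δ = arccos(p₁·p₂) ≈ 1.845 rad (105.7°). The total great-circle distance is δ·R ≈ 1.845 × 6371 ≈ 11757 km, so the target fraction is f = 2000/11757 ≈ 0.170.
Interpolate at f ≈ 0.170 with slerp weights a = sin((1−f)δ)/sin δ ≈ 1.038, b = sin(fδ)/sin δ ≈ 0.321.
p = a·p₁ + b·p₂ ≈ (0.134, -0.984, -0.119); φ = arcsin(p_z) ≈ -6.86°, λ = atan2(p_y, p_x) ≈ -82.22°.

≈ (6.9°S, 82.2°W)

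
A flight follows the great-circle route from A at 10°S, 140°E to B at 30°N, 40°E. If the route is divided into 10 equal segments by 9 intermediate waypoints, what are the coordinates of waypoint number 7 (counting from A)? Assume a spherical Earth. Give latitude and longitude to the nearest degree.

≈ 23°N, 74°E

Convert each endpoint to a unit vector on the sphere (x = cos φ cos λ, y = cos φ sin λ, z = sin φ).
The central angle between the endpoints is δ = arccos(p₁·p₂) ≈ 1.808 rad (103.6°).
Interpolate at f = 7/10 with slerp weights a = sin((1−f)δ)/sin δ ≈ 0.531, b = sin(fδ)/sin δ ≈ 0.981.
p = a·p₁ + b·p₂ ≈ (0.250, 0.882, 0.398); φ = arcsin(p_z) ≈ 23.48°, λ = atan2(p_y, p_x) ≈ 74.16°.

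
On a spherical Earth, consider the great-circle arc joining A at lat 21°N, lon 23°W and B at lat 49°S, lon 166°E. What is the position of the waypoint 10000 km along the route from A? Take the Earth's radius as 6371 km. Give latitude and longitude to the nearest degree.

≈ lat 66°S, lon 54°W

From cos δ = sin φ₁ sin φ₂ + cos φ₁ cos φ₂ cos Δλ, the central angle is δ ≈ 2.637 rad (151.1°). The total great-circle distance is δ·R ≈ 2.637 × 6371 ≈ 16801 km, so the target fraction is f = 10000/16801 ≈ 0.595.
Interpolate at f ≈ 0.595 with slerp weights a = sin((1−f)δ)/sin δ ≈ 1.812, b = sin(fδ)/sin δ ≈ 2.069.
p = a·p₁ + b·p₂ ≈ (0.240, -0.333, -0.912); φ = arcsin(p_z) ≈ -65.77°, λ = atan2(p_y, p_x) ≈ -54.15°.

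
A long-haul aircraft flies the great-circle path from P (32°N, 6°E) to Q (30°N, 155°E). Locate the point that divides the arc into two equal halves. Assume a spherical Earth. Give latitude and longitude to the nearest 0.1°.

≈ (66.0°N, 82.7°E)

From cos δ = sin φ₁ sin φ₂ + cos φ₁ cos φ₂ cos Δλ, the central angle is δ ≈ 1.944 rad (111.4°).
Interpolate at f = 1/2 with slerp weights a = sin((1−f)δ)/sin δ ≈ 0.887, b = sin(fδ)/sin δ ≈ 0.887.
p = a·p₁ + b·p₂ ≈ (0.052, 0.403, 0.914); φ = arcsin(p_z) ≈ 66.01°, λ = atan2(p_y, p_x) ≈ 82.67°.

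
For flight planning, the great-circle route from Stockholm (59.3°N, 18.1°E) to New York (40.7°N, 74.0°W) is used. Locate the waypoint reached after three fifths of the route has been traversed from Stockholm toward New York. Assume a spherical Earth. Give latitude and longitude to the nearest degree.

From cos δ = sin φ₁ sin φ₂ + cos φ₁ cos φ₂ cos Δλ, the central angle is δ ≈ 0.993 rad (56.9°).
Interpolate at f = 3/5 with slerp weights a = sin((1−f)δ)/sin δ ≈ 0.462, b = sin(fδ)/sin δ ≈ 0.670.
p = a·p₁ + b·p₂ ≈ (0.364, -0.415, 0.834); φ = arcsin(p_z) ≈ 56.50°, λ = atan2(p_y, p_x) ≈ -48.74°.

≈ (56°N, 49°W)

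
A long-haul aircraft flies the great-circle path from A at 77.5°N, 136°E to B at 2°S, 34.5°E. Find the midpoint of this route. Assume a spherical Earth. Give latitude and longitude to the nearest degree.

Write both endpoints as unit vectors p₁, p₂ with components (cos φ cos λ, cos φ sin λ, sin φ).
The central angle between the endpoints is δ = arccos(p₁·p₂) ≈ 1.648 rad (94.4°).
Interpolate at f = 1/2 with slerp weights a = sin((1−f)δ)/sin δ ≈ 0.736, b = sin(fδ)/sin δ ≈ 0.736.
p = a·p₁ + b·p₂ ≈ (0.492, 0.527, 0.693); φ = arcsin(p_z) ≈ 43.86°, λ = atan2(p_y, p_x) ≈ 47.01°.

≈ 44°N, 47°E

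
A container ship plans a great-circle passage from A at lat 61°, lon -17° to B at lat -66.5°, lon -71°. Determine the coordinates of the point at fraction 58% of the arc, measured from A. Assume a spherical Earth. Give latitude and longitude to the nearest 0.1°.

≈ lat -13.5°, lon -43.5°

Write both endpoints as unit vectors p₁, p₂ with components (cos φ cos λ, cos φ sin λ, sin φ).
The central angle between the endpoints is δ = arccos(p₁·p₂) ≈ 2.330 rad (133.5°).
Interpolate at f = 0.58 with slerp weights a = sin((1−f)δ)/sin δ ≈ 1.144, b = sin(fδ)/sin δ ≈ 1.346.
p = a·p₁ + b·p₂ ≈ (0.705, -0.670, -0.234); φ = arcsin(p_z) ≈ -13.51°, λ = atan2(p_y, p_x) ≈ -43.52°.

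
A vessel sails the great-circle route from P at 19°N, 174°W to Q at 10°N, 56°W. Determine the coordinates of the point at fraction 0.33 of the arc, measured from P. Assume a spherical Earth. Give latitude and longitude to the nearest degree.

≈ 27°N, 134°W

Convert each endpoint to a unit vector on the sphere (x = cos φ cos λ, y = cos φ sin λ, z = sin φ).
The central angle between the endpoints is δ = arccos(p₁·p₂) ≈ 1.961 rad (112.4°).
Interpolate at f = 0.33 with slerp weights a = sin((1−f)δ)/sin δ ≈ 1.046, b = sin(fδ)/sin δ ≈ 0.652.
p = a·p₁ + b·p₂ ≈ (-0.624, -0.636, 0.454); φ = arcsin(p_z) ≈ 26.98°, λ = atan2(p_y, p_x) ≈ -134.49°.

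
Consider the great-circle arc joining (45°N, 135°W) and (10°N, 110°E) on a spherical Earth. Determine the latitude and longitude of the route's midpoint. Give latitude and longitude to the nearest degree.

≈ (43°N, 153°E)

Convert each endpoint to a unit vector on the sphere (x = cos φ cos λ, y = cos φ sin λ, z = sin φ).
The central angle between the endpoints is δ = arccos(p₁·p₂) ≈ 1.743 rad (99.9°).
Interpolate at f = 1/2 with slerp weights a = sin((1−f)δ)/sin δ ≈ 0.777, b = sin(fδ)/sin δ ≈ 0.777.
p = a·p₁ + b·p₂ ≈ (-0.650, 0.330, 0.684); φ = arcsin(p_z) ≈ 43.17°, λ = atan2(p_y, p_x) ≈ 153.05°.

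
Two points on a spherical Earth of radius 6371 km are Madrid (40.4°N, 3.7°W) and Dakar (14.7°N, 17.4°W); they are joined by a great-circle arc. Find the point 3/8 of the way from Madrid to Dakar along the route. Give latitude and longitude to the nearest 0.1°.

Write both endpoints as unit vectors p₁, p₂ with components (cos φ cos λ, cos φ sin λ, sin φ).
The central angle between the endpoints is δ = arccos(p₁·p₂) ≈ 0.495 rad (28.3°).
Interpolate at f = 3/8 with slerp weights a = sin((1−f)δ)/sin δ ≈ 0.641, b = sin(fδ)/sin δ ≈ 0.389.
p = a·p₁ + b·p₂ ≈ (0.846, -0.144, 0.514); φ = arcsin(p_z) ≈ 30.93°, λ = atan2(p_y, p_x) ≈ -9.66°.

≈ (30.9°N, 9.7°W)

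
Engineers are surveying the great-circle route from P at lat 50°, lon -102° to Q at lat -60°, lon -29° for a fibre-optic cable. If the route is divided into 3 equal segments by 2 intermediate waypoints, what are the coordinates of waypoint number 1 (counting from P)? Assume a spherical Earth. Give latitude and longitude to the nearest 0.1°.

Write both endpoints as unit vectors p₁, p₂ with components (cos φ cos λ, cos φ sin λ, sin φ).
The central angle between the endpoints is δ = arccos(p₁·p₂) ≈ 2.177 rad (124.7°).
Interpolate at f = 1/3 with slerp weights a = sin((1−f)δ)/sin δ ≈ 1.208, b = sin(fδ)/sin δ ≈ 0.807.
p = a·p₁ + b·p₂ ≈ (0.192, -0.955, 0.226); φ = arcsin(p_z) ≈ 13.07°, λ = atan2(p_y, p_x) ≈ -78.66°.

≈ lat 13.1°, lon -78.7°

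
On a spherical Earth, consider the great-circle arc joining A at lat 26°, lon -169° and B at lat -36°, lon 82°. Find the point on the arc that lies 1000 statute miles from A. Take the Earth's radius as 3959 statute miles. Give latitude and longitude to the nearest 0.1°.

Write both endpoints as unit vectors p₁, p₂ with components (cos φ cos λ, cos φ sin λ, sin φ).
The central angle between the endpoints is δ = arccos(p₁·p₂) ≈ 2.088 rad (119.6°). The total great-circle distance is δ·R ≈ 2.088 × 3959 ≈ 8266 mi, so the target fraction is f = 1000/8266 ≈ 0.121.
Interpolate at f ≈ 0.121 with slerp weights a = sin((1−f)δ)/sin δ ≈ 1.110, b = sin(fδ)/sin δ ≈ 0.288.
p = a·p₁ + b·p₂ ≈ (-0.947, 0.040, 0.318); φ = arcsin(p_z) ≈ 18.53°, λ = atan2(p_y, p_x) ≈ 177.59°.

≈ lat 18.5°, lon 177.6°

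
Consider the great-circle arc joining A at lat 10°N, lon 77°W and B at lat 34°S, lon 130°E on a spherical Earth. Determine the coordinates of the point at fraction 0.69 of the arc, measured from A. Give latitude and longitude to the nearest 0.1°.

The haversine formula gives a central angle δ ≈ 2.540 rad (145.5°) between the endpoints.
Interpolate at f = 0.69 with slerp weights a = sin((1−f)δ)/sin δ ≈ 1.252, b = sin(fδ)/sin δ ≈ 1.738.
p = a·p₁ + b·p₂ ≈ (-0.649, -0.098, -0.755); φ = arcsin(p_z) ≈ -48.99°, λ = atan2(p_y, p_x) ≈ -171.43°.

≈ lat 49.0°S, lon 171.4°W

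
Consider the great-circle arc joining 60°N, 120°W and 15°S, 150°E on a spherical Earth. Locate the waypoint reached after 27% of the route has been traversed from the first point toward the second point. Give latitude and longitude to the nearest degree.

≈ 47°N, 163°W

From cos δ = sin φ₁ sin φ₂ + cos φ₁ cos φ₂ cos Δλ, the central angle is δ ≈ 1.797 rad (103.0°).
Interpolate at f = 0.27 with slerp weights a = sin((1−f)δ)/sin δ ≈ 0.992, b = sin(fδ)/sin δ ≈ 0.479.
p = a·p₁ + b·p₂ ≈ (-0.648, -0.198, 0.735); φ = arcsin(p_z) ≈ 47.32°, λ = atan2(p_y, p_x) ≈ -162.98°.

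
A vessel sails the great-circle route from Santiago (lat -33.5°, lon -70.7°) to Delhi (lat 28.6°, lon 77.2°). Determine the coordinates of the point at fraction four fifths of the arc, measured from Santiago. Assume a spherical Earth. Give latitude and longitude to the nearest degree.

Convert each endpoint to a unit vector on the sphere (x = cos φ cos λ, y = cos φ sin λ, z = sin φ).
The central angle between the endpoints is δ = arccos(p₁·p₂) ≈ 2.656 rad (152.2°).
Interpolate at f = 4/5 with slerp weights a = sin((1−f)δ)/sin δ ≈ 1.085, b = sin(fδ)/sin δ ≈ 1.822.
p = a·p₁ + b·p₂ ≈ (0.654, 0.706, 0.273); φ = arcsin(p_z) ≈ 15.85°, λ = atan2(p_y, p_x) ≈ 47.20°.

≈ lat 16°, lon 47°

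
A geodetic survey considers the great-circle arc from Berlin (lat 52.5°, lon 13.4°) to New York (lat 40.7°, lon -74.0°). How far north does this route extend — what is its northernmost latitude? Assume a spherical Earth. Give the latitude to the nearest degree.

The great circle lies in the plane with unit normal n̂ = (p₁ × p₂)/|p₁ × p₂|.
Here n̂_z ≈ -0.547; the vertex latitude is φ_max = arccos|n̂_z| ≈ 56.8°.
Check via Clairaut: cos φ_max = |cos φ₁| · sin C = cos(52.5°)·sin(64.0°) ≈ 0.547, again giving ≈ 56.8°.

≈ 57°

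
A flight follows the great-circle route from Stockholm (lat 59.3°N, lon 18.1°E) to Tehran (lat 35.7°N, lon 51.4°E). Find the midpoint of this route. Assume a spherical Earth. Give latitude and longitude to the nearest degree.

Write both endpoints as unit vectors p₁, p₂ with components (cos φ cos λ, cos φ sin λ, sin φ).
The central angle between the endpoints is δ = arccos(p₁·p₂) ≈ 0.558 rad (32.0°).
Interpolate at f = 1/2 with slerp weights a = sin((1−f)δ)/sin δ ≈ 0.520, b = sin(fδ)/sin δ ≈ 0.520.
p = a·p₁ + b·p₂ ≈ (0.516, 0.413, 0.751); φ = arcsin(p_z) ≈ 48.65°, λ = atan2(p_y, p_x) ≈ 38.65°.

≈ lat 49°N, lon 39°E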